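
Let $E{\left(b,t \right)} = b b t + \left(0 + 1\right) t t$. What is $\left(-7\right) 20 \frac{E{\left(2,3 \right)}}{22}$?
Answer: $- \frac{1470}{11} \approx -133.64$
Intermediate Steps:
$E{\left(b,t \right)} = t^{2} + t b^{2}$ ($E{\left(b,t \right)} = b^{2} t + 1 t^{2} = t b^{2} + t^{2} = t^{2} + t b^{2}$)
$\left(-7\right) 20 \frac{E{\left(2,3 \right)}}{22} = \left(-7\right) 20 \frac{3 \left(3 + 2^{2}\right)}{22} = - 140 \cdot 3 \left(3 + 4\right) \frac{1}{22} = - 140 \cdot 3 \cdot 7 \cdot \frac{1}{22} = - 140 \cdot 21 \cdot \frac{1}{22} = \left(-140\right) \frac{21}{22} = - \frac{1470}{11}$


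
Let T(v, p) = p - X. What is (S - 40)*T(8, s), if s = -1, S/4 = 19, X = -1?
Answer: 0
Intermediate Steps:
S = 76 (S = 4*19 = 76)
T(v, p) = 1 + p (T(v, p) = p - 1*(-1) = p + 1 = 1 + p)
(S - 40)*T(8, s) = (76 - 40)*(1 - 1) = 36*0 = 0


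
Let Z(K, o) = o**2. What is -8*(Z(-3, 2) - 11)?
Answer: 56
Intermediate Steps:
-8*(Z(-3, 2) - 11) = -8*(2**2 - 11) = -8*(4 - 11) = -8*(-7) = 56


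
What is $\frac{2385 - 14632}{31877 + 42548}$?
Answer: $- \frac{12247}{74425} \approx -0.16455$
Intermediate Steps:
$\frac{2385 - 14632}{31877 + 42548} = - \frac{12247}{74425}$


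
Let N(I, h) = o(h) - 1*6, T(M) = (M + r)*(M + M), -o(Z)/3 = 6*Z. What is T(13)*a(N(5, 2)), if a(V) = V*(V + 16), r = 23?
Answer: 1022112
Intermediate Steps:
o(Z) = -18*Z
T(M) = 2*M*(23 + M) (T(M) = (M + 23)*(M + M) = (23 + M)*(2*M) = 2*M*(23 + M))
N(I, h) = -6 - 18*h (N(I, h) = -18*h - 1*6 = -18*h - 6 = -6 - 18*h)
a(V) = V*(16 + V)
T(13)*a(N(5, 2)) = (2*13*(23 + 13))*((-6 - 18*2)*(16 + (-6 - 18*2))) = (2*13*36)*((-6 - 36)*(16 + (-6 - 36))) = 936*(-42*(16 - 42)) = 936*(-42*(-26)) = 936*1092 = 1022112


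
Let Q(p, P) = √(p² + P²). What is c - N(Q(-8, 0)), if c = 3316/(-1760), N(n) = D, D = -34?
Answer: 14131/440 ≈ 32.116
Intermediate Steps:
Q(p, P) = √(P² + p²)
N(n) = -34
c = -829/440 (c = 3316*(-1/1760) = -829/440 ≈ -1.8841)
c - N(Q(-8, 0)) = -829/440 - 1*(-34) = -829/440 + 34 = 14131/440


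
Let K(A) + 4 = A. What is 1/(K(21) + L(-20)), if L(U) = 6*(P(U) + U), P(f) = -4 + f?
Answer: -1/247 ≈ -0.0040486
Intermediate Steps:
K(A) = -4 + A
L(U) = -24 + 12*U (L(U) = 6*((-4 + U) + U) = 6*(-4 + 2*U) = -24 + 12*U)
1/(K(21) + L(-20)) = 1/((-4 + 21) + (-24 + 12*(-20))) = 1/(17 + (-24 - 240)) = 1/(17 - 264) = 1/(-247) = -1/247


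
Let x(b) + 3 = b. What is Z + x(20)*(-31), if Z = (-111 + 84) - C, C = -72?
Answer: -482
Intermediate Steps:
x(b) = -3 + b
Z = 45 (Z = (-111 + 84) - 1*(-72) = -27 + 72 = 45)
Z + x(20)*(-31) = 45 + (-3 + 20)*(-31) = 45 + 17*(-31) = 45 - 527 = -482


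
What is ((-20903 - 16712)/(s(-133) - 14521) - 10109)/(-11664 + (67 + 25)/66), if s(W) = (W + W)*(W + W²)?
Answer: 781353108327/901436416561 ≈ 0.86679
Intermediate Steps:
s(W) = 2*W*(W + W²) (s(W) = (2*W)*(W + W²) = 2*W*(W + W²))
((-20903 - 16712)/(s(-133) - 14521) - 10109)/(-11664 + (67 + 25)/66) = ((-20903 - 16712)/(2*(-133)²*(1 - 133) - 14521) - 10109)/(-11664 + (67 + 25)/66) = (-37615/(2*17689*(-132) - 14521) - 10109)/(-11664 + (1/66)*92) = (-37615/(-4669896 - 14521) - 10109)/(-11664 + 46/33) = (-37615/(-4684417) - 10109)/(-384866/33) = (-37615*(-1/4684417) - 10109)*(-33/384866) = (37615/4684417 - 10109)*(-33/384866) = -47354733838/4684417*(-33/384866) = 781353108327/901436416561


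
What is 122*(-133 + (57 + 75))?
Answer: -122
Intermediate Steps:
122*(-133 + (57 + 75)) = 122*(-133 + 132) = 122*(-1) = -122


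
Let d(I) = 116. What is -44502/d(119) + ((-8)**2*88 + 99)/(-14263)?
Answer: -317698411/827254 ≈ -384.04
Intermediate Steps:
-44502/d(119) + ((-8)**2*88 + 99)/(-14263) = -44502/116 + ((-8)**2*88 + 99)/(-14263) = -44502*1/116 + (64*88 + 99)*(-1/14263) = -22251/58 + (5632 + 99)*(-1/14263) = -22251/58 + 5731*(-1/14263) = -22251/58 - 5731/14263 = -317698411/827254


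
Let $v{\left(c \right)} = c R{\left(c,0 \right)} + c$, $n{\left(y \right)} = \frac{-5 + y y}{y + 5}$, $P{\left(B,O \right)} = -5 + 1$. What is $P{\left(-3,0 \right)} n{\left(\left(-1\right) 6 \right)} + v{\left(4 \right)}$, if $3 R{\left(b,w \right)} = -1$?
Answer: $\frac{380}{3} \approx 126.67$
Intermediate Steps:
$P{\left(B,O \right)} = -4$
$R{\left(b,w \right)} = - \frac{1}{3}$ ($R{\left(b,w \right)} = \frac{1}{3} \left(-1\right) = - \frac{1}{3}$)
$n{\left(y \right)} = \frac{-5 + y^{2}}{5 + y}$
$v{\left(c \right)} = \frac{2 c}{3}$ ($v{\left(c \right)} = c \left(- \frac{1}{3}\right) + c = - \frac{c}{3} + c = \frac{2 c}{3}$)
$P{\left(-3,0 \right)} n{\left(\left(-1\right) 6 \right)} + v{\left(4 \right)} = - 4 \frac{-5 + \left(\left(-1\right) 6\right)^{2}}{5 - 6} + \frac{2}{3} \cdot 4 = - 4 \frac{-5 + \left(-6\right)^{2}}{5 - 6} + \frac{8}{3} = - 4 \frac{-5 + 36}{-1} + \frac{8}{3} = - 4 \left(\left(-1\right) 31\right) + \frac{8}{3} = \left(-4\right) \left(-31\right) + \frac{8}{3} = 124 + \frac{8}{3} = \frac{380}{3}$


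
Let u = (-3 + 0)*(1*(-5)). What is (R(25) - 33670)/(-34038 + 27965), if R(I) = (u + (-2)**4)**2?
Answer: 32709/6073 ≈ 5.3860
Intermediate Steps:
u = 15 (u = -3*(-5) = 15)
R(I) = 961 (R(I) = (15 + (-2)**4)**2 = (15 + 16)**2 = 31**2 = 961)
(R(25) - 33670)/(-34038 + 27965) = (961 - 33670)/(-34038 + 27965) = -32709/(-6073) = -32709*(-1/6073) = 32709/6073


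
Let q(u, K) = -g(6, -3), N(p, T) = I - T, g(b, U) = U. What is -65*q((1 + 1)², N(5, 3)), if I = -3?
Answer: -195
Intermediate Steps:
N(p, T) = -3 - T
q(u, K) = 3 (q(u, K) = -1*(-3) = 3)
-65*q((1 + 1)², N(5, 3)) = -65*3 = -195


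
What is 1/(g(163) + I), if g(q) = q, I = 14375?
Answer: 1/14538 ≈ 6.8785e-5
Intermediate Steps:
1/(g(163) + I) = 1/(163 + 14375) = 1/14538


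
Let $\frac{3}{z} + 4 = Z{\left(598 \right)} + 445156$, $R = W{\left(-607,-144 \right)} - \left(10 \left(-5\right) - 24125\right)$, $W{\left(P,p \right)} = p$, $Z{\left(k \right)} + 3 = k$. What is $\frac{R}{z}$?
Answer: $\frac{10711746157}{3} \approx 3.5706 \cdot 10^{9}$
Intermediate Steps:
$Z{\left(k \right)} = -3 + k$
$R = 24031$ ($R = -144 - \left(10 \left(-5\right) - 24125\right) = -144 - \left(-50 - 24125\right) = -144 - -24175 = -144 + 24175 = 24031$)
$z = \frac{3}{445747}$ ($z = \frac{3}{-4 + \left(\left(-3 + 598\right) + 445156\right)} = \frac{3}{-4 + \left(595 + 445156\right)} = \frac{3}{-4 + 445751} = \frac{3}{445747} \approx 6.7303 \cdot 10^{-6}$)
$\frac{R}{z} = \frac{24031}{\frac{3}{445747}} = 24031 \cdot \frac{445747}{3} = \frac{10711746157}{3}$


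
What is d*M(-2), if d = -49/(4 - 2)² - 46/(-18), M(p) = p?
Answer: 349/18 ≈ 19.389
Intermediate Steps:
d = -349/36 (d = -49/(2²) - 46*(-1/18) = -49/4 + 23/9 = -349/36 ≈ -9.6944)
d*M(-2) = -349/36*(-2) = 349/18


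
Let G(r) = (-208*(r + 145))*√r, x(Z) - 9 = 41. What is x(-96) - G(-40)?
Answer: 50 + 43680*I*√10 ≈ 50.0 + 1.3813e+5*I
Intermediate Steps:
x(Z) = 50 (x(Z) = 9 + 41 = 50)
G(r) = √r*(-30160 - 208*r) (G(r) = (-208*(145 + r))*√r = (-30160 - 208*r)*√r = √r*(-30160 - 208*r))
x(-96) - G(-40) = 50 - 208*√(-40)*(-145 - 1*(-40)) = 50 - 208*2*I*√10*(-145 + 40) = 50 - 208*2*I*√10*(-105) = 50 - (-43680)*I*√10 = 50 + 43680*I*√10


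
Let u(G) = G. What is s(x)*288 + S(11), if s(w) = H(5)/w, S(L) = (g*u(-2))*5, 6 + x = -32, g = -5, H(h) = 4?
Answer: 374/19 ≈ 19.684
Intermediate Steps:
x = -38 (x = -6 - 32 = -38)
S(L) = 50 (S(L) = -5*(-2)*5 = 10*5 = 50)
s(w) = 4/w
s(x)*288 + S(11) = (4/(-38))*288 + 50 = (4*(-1/38))*288 + 50 = -2/19*288 + 50 = -576/19 + 50 = 374/19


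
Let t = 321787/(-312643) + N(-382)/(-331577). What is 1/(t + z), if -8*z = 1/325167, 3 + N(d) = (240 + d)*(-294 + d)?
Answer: -269668089573222696/355622133095414747 ≈ -0.75830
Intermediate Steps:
N(d) = -3 + (-294 + d)*(240 + d) (N(d) = -3 + (240 + d)*(-294 + d) = -3 + (-294 + d)*(240 + d))
t = -136707457026/103665228011 (t = 321787/(-312643) + (-70563 + (-382)² - 54*(-382))/(-331577) = 321787*(-1/312643) + (-70563 + 145924 + 20628)*(-1/331577) = -321787/312643 + 95989*(-1/331577) = -321787/312643 - 95989/331577 = -136707457026/103665228011 ≈ -1.3187)
z = -1/2601336 (z = -⅛/325167 = -⅛*1/325167 = -1/2601336 ≈ -3.8442e-7)
1/(t + z) = 1/(-136707457026/103665228011 - 1/2601336) = 1/(-355622133095414747/269668089573222696) = -269668089573222696/355622133095414747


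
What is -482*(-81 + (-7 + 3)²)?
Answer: 31330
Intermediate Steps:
-482*(-81 + (-7 + 3)²) = -482*(-81 + (-4)²) = -482*(-81 + 16) = -482*(-65) = 31330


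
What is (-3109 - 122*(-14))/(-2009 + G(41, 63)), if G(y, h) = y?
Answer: 467/656 ≈ 0.71189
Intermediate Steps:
(-3109 - 122*(-14))/(-2009 + G(41, 63)) = (-3109 - 122*(-14))/(-2009 + 41) = (-3109 + 1708)/(-1968) = -1401*(-1/1968) = 467/656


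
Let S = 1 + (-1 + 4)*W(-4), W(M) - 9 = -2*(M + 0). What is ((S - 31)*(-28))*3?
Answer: -1764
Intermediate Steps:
W(M) = 9 - 2*M (W(M) = 9 - 2*(M + 0) = 9 - 2*M)
S = 52 (S = 1 + (-1 + 4)*(9 - 2*(-4)) = 1 + 3*(9 + 8) = 1 + 3*17 = 1 + 51 = 52)
((S - 31)*(-28))*3 = ((52 - 31)*(-28))*3 = (21*(-28))*3 = -588*3 = -1764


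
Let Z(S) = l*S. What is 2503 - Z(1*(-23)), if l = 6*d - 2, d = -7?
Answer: 1491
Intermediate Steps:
l = -44 (l = 6*(-7) - 2 = -42 - 2 = -44)
Z(S) = -44*S
2503 - Z(1*(-23)) = 2503 - (-44)*1*(-23) = 2503 - (-44)*(-23) = 2503 - 1*1012 = 2503 - 1012 = 1491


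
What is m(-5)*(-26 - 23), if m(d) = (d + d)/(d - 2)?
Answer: -70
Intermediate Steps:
m(d) = 2*d/(-2 + d) (m(d) = (2*d)/(-2 + d) = 2*d/(-2 + d))
m(-5)*(-26 - 23) = (2*(-5)/(-2 - 5))*(-26 - 23) = (2*(-5)/(-7))*(-49) = (2*(-5)*(-1/7))*(-49) = (10/7)*(-49) = -70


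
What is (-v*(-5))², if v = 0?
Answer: 0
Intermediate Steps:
(-v*(-5))² = (-1*0*(-5))² = (0*(-5))² = 0² = 0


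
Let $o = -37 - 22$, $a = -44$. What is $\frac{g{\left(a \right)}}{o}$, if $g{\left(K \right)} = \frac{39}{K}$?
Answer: $\frac{39}{2596} \approx 0.015023$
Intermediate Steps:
$o = -59$ ($o = -37 - 22 = -59$)
$\frac{g{\left(a \right)}}{o} = \frac{39 \frac{1}{-44}}{-59} = 39 \left(- \frac{1}{44}\right) \left(- \frac{1}{59}\right) = \left(- \frac{39}{44}\right) \left(- \frac{1}{59}\right) = \frac{39}{2596}$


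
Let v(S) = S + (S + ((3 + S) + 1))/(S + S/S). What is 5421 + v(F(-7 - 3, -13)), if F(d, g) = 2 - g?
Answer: 43505/8 ≈ 5438.1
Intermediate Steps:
v(S) = S + (4 + 2*S)/(1 + S) (v(S) = S + (S + (4 + S))/(S + 1) = S + (4 + 2*S)/(1 + S))
5421 + v(F(-7 - 3, -13)) = 5421 + (4 + (2 - 1*(-13))² + 3*(2 - 1*(-13)))/(1 + (2 - 1*(-13))) = 5421 + (4 + (2 + 13)² + 3*(2 + 13))/(1 + (2 + 13)) = 5421 + (4 + 15² + 3*15)/(1 + 15) = 5421 + (4 + 225 + 45)/16 = 5421 + (1/16)*274 = 5421 + 137/8 = 43505/8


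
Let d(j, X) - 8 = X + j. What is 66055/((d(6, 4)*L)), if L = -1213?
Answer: -66055/21834 ≈ -3.0253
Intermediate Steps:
d(j, X) = 8 + X + j (d(j, X) = 8 + (X + j) = 8 + X + j)
66055/((d(6, 4)*L)) = 66055/(((8 + 4 + 6)*(-1213))) = 66055/((18*(-1213))) = 66055/(-21834) = 66055*(-1/21834) = -66055/21834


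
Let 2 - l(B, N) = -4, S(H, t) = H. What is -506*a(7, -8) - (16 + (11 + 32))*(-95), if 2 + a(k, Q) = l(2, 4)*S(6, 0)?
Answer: -11599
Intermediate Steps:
l(B, N) = 6 (l(B, N) = 2 - 1*(-4) = 2 + 4 = 6)
a(k, Q) = 34 (a(k, Q) = -2 + 6*6 = -2 + 36 = 34)
-506*a(7, -8) - (16 + (11 + 32))*(-95) = -506*34 - (16 + (11 + 32))*(-95) = -17204 - (16 + 43)*(-95) = -17204 - 59*(-95) = -17204 - 1*(-5605) = -17204 + 5605 = -11599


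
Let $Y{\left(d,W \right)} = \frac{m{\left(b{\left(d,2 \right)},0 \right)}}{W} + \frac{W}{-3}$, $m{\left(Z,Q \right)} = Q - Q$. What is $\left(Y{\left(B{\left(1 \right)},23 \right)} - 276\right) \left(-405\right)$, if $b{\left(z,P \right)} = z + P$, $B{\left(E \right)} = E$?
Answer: $114885$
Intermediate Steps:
$b{\left(z,P \right)} = P + z$
$m{\left(Z,Q \right)} = 0$
$Y{\left(d,W \right)} = - \frac{W}{3}$ ($Y{\left(d,W \right)} = \frac{0}{W} + \frac{W}{-3} = 0 + W \left(- \frac{1}{3}\right) = 0 - \frac{W}{3} = - \frac{W}{3}$)
$\left(Y{\left(B{\left(1 \right)},23 \right)} - 276\right) \left(-405\right) = \left(\left(- \frac{1}{3}\right) 23 - 276\right) \left(-405\right) = \left(- \frac{23}{3} - 276\right) \left(-405\right) = \left(- \frac{851}{3}\right) \left(-405\right) = 114885$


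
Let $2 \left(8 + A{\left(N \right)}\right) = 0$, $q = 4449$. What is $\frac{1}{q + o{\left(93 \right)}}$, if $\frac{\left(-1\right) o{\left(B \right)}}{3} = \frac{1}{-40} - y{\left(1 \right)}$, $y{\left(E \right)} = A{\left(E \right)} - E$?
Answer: $\frac{40}{176883} \approx 0.00022614$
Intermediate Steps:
$A{\left(N \right)} = -8$ ($A{\left(N \right)} = -8 + \frac{1}{2} \cdot 0 = -8 + 0 = -8$)
$y{\left(E \right)} = -8 - E$
$o{\left(B \right)} = - \frac{1077}{40}$ ($o{\left(B \right)} = - 3 \left(\frac{1}{-40} - \left(-8 - 1\right)\right) = - 3 \left(- \frac{1}{40} - \left(-8 - 1\right)\right) = - 3 \left(- \frac{1}{40} - -9\right) = - 3 \left(- \frac{1}{40} + 9\right) = \left(-3\right) \frac{359}{40} = - \frac{1077}{40}$)
$\frac{1}{q + o{\left(93 \right)}} = \frac{1}{4449 - \frac{1077}{40}} = \frac{1}{\frac{176883}{40}} = \frac{40}{176883}$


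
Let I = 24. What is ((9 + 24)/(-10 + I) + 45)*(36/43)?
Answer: 11934/301 ≈ 39.648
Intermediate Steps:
((9 + 24)/(-10 + I) + 45)*(36/43) = ((9 + 24)/(-10 + 24) + 45)*(36/43) = (33/14 + 45)*(36*(1/43)) = (33*(1/14) + 45)*(36/43) = (33/14 + 45)*(36/43) = (663/14)*(36/43) = 11934/301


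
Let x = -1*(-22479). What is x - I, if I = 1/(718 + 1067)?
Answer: 40125014/1785 ≈ 22479.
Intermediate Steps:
x = 22479
I = 1/1785 ≈ 0.00056022
x - I = 22479 - 1*1/1785 = 22479 - 1/1785 = 40125014/1785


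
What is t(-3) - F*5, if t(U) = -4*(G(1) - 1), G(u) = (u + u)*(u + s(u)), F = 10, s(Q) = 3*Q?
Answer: -78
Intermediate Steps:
G(u) = 8*u**2 (G(u) = (u + u)*(u + 3*u) = (2*u)*(4*u) = 8*u**2)
t(U) = -28 (t(U) = -4*(8*1**2 - 1) = -4*(8*1 - 1) = -4*(8 - 1) = -4*7 = -28)
t(-3) - F*5 = -28 - 10*5 = -28 - 1*50 = -28 - 50 = -78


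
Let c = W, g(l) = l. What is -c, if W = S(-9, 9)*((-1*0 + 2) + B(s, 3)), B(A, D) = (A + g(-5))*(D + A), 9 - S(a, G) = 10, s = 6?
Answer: 11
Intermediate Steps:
S(a, G) = -1 (S(a, G) = 9 - 1*10 = 9 - 10 = -1)
B(A, D) = (-5 + A)*(A + D) (B(A, D) = (A - 5)*(D + A) = (-5 + A)*(A + D))
W = -11 (W = -((-1*0 + 2) + (6² - 5*6 - 5*3 + 6*3)) = -((0 + 2) + (36 - 30 - 15 + 18)) = -(2 + 9) = -1*11 = -11)
c = -11
-c = -1*(-11) = 11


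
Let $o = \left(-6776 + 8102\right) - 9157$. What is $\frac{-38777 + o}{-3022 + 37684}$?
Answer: $- \frac{7768}{5777} \approx -1.3446$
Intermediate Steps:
$o = -7831$ ($o = 1326 - 9157 = -7831$)
$\frac{-38777 + o}{-3022 + 37684} = \frac{-38777 - 7831}{-3022 + 37684} = - \frac{46608}{34662} = \left(-46608\right) \frac{1}{34662} = - \frac{7768}{5777}$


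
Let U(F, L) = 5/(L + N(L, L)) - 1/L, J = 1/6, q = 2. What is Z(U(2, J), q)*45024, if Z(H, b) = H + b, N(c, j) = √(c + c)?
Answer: -3331776/11 + 2701440*√3/11 ≈ 1.2248e+5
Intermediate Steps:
J = ⅙ ≈ 0.16667
N(c, j) = √2*√c (N(c, j) = √(2*c) = √2*√c)
U(F, L) = -1/L + 5/(L + √2*√L) (U(F, L) = 5/(L + √2*√L) - 1/L = -1/L + 5/(L + √2*√L))
Z(U(2, J), q)*45024 = ((4*(⅙) - √2*√(⅙))/((⅙)*(⅙ + √2*√(⅙))) + 2)*45024 = (6*(⅔ - √2*√6/6)/(⅙ + √2*(√6/6)) + 2)*45024 = (6*(⅔ - √3/3)/(⅙ + √3/3) + 2)*45024 = (2 + 6*(⅔ - √3/3)/(⅙ + √3/3))*45024 = 90048 + 270144*(⅔ - √3/3)/(⅙ + √3/3)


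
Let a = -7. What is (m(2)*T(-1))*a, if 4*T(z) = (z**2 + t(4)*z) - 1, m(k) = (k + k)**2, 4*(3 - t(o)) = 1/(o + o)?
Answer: 665/8 ≈ 83.125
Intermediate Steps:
t(o) = 3 - 1/(8*o) (t(o) = 3 - 1/(4*(o + o)) = 3 - 1/(2*o)/4 = 3 - 1/(8*o))
m(k) = 4*k**2 (m(k) = (2*k)**2 = 4*k**2)
T(z) = -1/4 + z**2/4 + 95*z/128 (T(z) = ((z**2 + (3 - 1/8/4)*z) - 1)/4 = ((z**2 + (3 - 1/8*1/4)*z) - 1)/4 = ((z**2 + (3 - 1/32)*z) - 1)/4 = ((z**2 + 95*z/32) - 1)/4 = (-1 + z**2 + 95*z/32)/4 = -1/4 + z**2/4 + 95*z/128)
(m(2)*T(-1))*a = ((4*2**2)*(-1/4 + (1/4)*(-1)**2 + (95/128)*(-1)))*(-7) = ((4*4)*(-1/4 + (1/4)*1 - 95/128))*(-7) = (16*(-1/4 + 1/4 - 95/128))*(-7) = (16*(-95/128))*(-7) = -95/8*(-7) = 665/8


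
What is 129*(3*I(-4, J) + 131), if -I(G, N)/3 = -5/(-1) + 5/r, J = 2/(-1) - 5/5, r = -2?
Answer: 27993/2 ≈ 13997.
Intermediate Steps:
J = -3 (J = 2*(-1) - 5*1/5 = -2 - 1 = -3)
I(G, N) = -15/2 (I(G, N) = -3*(-5/(-1) + 5/(-2)) = -3*(-5*(-1) + 5*(-1/2)) = -3*(5 - 5/2) = -3*5/2 = -15/2)
129*(3*I(-4, J) + 131) = 129*(3*(-15/2) + 131) = 129*(-45/2 + 131) = 129*(217/2) = 27993/2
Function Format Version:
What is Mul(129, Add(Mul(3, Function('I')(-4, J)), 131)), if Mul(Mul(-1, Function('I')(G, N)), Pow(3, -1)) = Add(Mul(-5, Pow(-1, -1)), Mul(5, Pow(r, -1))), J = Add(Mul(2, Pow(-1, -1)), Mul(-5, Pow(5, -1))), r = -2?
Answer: Rational(27993, 2) ≈ 13997.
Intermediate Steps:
J = -3 (J = Add(Mul(2, -1), Mul(-5, Rational(1, 5))) = Add(-2, -1) = -3)
Function('I')(G, N) = Rational(-15, 2) (Function('I')(G, N) = Mul(-3, Add(Mul(-5, Pow(-1, -1)), Mul(5, Pow(-2, -1)))) = Mul(-3, Add(Mul(-5, -1), Mul(5, Rational(-1, 2)))) = Mul(-3, Add(5, Rational(-5, 2))) = Mul(-3, Rational(5, 2)) = Rational(-15, 2))
Mul(129, Add(Mul(3, Function('I')(-4, J)), 131)) = Mul(129, Add(Mul(3, Rational(-15, 2)), 131)) = Mul(129, Add(Rational(-45, 2), 131)) = Mul(129, Rational(217, 2)) = Rational(27993, 2)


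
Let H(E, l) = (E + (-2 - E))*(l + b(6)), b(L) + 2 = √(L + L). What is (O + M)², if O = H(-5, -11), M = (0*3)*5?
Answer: 724 - 208*√3 ≈ 363.73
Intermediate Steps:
b(L) = -2 + √2*√L (b(L) = -2 + √(L + L) = -2 + √(2*L) = -2 + √2*√L)
H(E, l) = 4 - 4*√3 - 2*l (H(E, l) = (E + (-2 - E))*(l + (-2 + √2*√6)) = -2*(l + (-2 + 2*√3)) = -2*(-2 + l + 2*√3) = 4 - 4*√3 - 2*l)
M = 0 (M = 0*5 = 0)
O = 26 - 4*√3 (O = 4 - 4*√3 - 2*(-11) = 4 - 4*√3 + 22 = 26 - 4*√3 ≈ 19.072)
(O + M)² = ((26 - 4*√3) + 0)² = (26 - 4*√3)²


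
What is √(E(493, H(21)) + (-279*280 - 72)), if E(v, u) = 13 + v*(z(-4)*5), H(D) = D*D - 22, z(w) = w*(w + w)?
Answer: √701 ≈ 26.476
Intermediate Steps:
z(w) = 2*w² (z(w) = w*(2*w) = 2*w²)
H(D) = -22 + D² (H(D) = D² - 22 = -22 + D²)
E(v, u) = 13 + 160*v (E(v, u) = 13 + v*((2*(-4)²)*5) = 13 + v*((2*16)*5) = 13 + v*(32*5) = 13 + v*160 = 13 + 160*v)
√(E(493, H(21)) + (-279*280 - 72)) = √((13 + 160*493) + (-279*280 - 72)) = √((13 + 78880) + (-78120 - 72)) = √(78893 - 78192) = √701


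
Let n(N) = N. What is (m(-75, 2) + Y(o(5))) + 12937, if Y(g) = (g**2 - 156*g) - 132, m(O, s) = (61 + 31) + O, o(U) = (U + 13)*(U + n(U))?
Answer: 17142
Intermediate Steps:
o(U) = 2*U*(13 + U) (o(U) = (U + 13)*(U + U) = (13 + U)*(2*U) = 2*U*(13 + U))
m(O, s) = 92 + O
Y(g) = -132 + g**2 - 156*g
(m(-75, 2) + Y(o(5))) + 12937 = ((92 - 75) + (-132 + (2*5*(13 + 5))**2 - 312*5*(13 + 5))) + 12937 = (17 + (-132 + (2*5*18)**2 - 312*5*18)) + 12937 = (17 + (-132 + 180**2 - 156*180)) + 12937 = (17 + (-132 + 32400 - 28080)) + 12937 = (17 + 4188) + 12937 = 4205 + 12937 = 17142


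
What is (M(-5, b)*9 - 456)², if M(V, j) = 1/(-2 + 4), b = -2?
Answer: 815409/4 ≈ 2.0385e+5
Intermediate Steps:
M(V, j) = ½ (M(V, j) = 1/2 = ½)
(M(-5, b)*9 - 456)² = ((½)*9 - 456)² = (9/2 - 456)² = (-903/2)² = 815409/4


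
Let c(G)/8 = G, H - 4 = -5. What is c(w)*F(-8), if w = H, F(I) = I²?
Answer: -512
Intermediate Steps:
H = -1 (H = 4 - 5 = -1)
w = -1
c(G) = 8*G
c(w)*F(-8) = (8*(-1))*(-8)² = -8*64 = -512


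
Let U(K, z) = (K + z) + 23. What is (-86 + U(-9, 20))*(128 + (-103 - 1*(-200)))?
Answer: -11700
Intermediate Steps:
U(K, z) = 23 + K + z
(-86 + U(-9, 20))*(128 + (-103 - 1*(-200))) = (-86 + (23 - 9 + 20))*(128 + (-103 - 1*(-200))) = (-86 + 34)*(128 + (-103 + 200)) = -52*(128 + 97) = -52*225 = -11700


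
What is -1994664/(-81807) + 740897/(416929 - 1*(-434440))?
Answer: 8750276895/346507183 ≈ 25.253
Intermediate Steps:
-1994664/(-81807) + 740897/(416929 - 1*(-434440)) = -1994664*(-1/81807) + 740897/(416929 + 434440) = 664888/27269 + 740897/851369 = 8750276895/346507183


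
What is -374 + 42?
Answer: -332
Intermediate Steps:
-374 + 42 = -332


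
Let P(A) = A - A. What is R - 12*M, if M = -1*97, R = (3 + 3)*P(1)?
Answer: 1164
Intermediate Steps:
P(A) = 0
R = 0 (R = (3 + 3)*0 = 6*0 = 0)
M = -97
R - 12*M = 0 - 12*(-97) = 0 + 1164 = 1164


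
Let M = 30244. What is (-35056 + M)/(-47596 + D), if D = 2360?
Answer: 1203/11309 ≈ 0.10638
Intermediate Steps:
(-35056 + M)/(-47596 + D) = (-35056 + 30244)/(-47596 + 2360) = -4812/(-45236) = -4812*(-1/45236) = 1203/11309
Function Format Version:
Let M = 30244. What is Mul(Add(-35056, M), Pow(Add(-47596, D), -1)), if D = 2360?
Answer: Rational(1203, 11309) ≈ 0.10638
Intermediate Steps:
Mul(Add(-35056, M), Pow(Add(-47596, D), -1)) = Mul(Add(-35056, 30244), Pow(Add(-47596, 2360), -1)) = Mul(-4812, Pow(-45236, -1)) = Mul(-4812, Rational(-1, 45236)) = Rational(1203, 11309)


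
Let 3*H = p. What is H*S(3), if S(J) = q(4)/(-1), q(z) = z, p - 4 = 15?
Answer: -76/3 ≈ -25.333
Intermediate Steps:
p = 19 (p = 4 + 15 = 19)
H = 19/3 (H = (1/3)*19 = 19/3 ≈ 6.3333)
S(J) = -4 (S(J) = 4/(-1) = 4*(-1) = -4)
H*S(3) = (19/3)*(-4) = -76/3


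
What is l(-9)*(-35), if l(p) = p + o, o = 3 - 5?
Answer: 385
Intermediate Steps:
o = -2
l(p) = -2 + p (l(p) = p - 2 = -2 + p)
l(-9)*(-35) = (-2 - 9)*(-35) = -11*(-35) = 385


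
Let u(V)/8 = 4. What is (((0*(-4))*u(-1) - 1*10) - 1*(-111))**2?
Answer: 10201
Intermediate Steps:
u(V) = 32 (u(V) = 8*4 = 32)
(((0*(-4))*u(-1) - 1*10) - 1*(-111))**2 = (((0*(-4))*32 - 1*10) - 1*(-111))**2 = ((0*32 - 10) + 111)**2 = ((0 - 10) + 111)**2 = (-10 + 111)**2 = 101**2 = 10201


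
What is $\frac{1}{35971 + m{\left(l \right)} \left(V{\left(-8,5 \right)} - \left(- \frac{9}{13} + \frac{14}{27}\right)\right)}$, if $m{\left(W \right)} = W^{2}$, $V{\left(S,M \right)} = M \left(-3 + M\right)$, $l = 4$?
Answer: $\frac{351}{12682957} \approx 2.7675 \cdot 10^{-5}$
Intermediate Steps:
$\frac{1}{35971 + m{\left(l \right)} \left(V{\left(-8,5 \right)} - \left(- \frac{9}{13} + \frac{14}{27}\right)\right)} = \frac{1}{35971 + 4^{2} \left(5 \left(-3 + 5\right) - \left(- \frac{9}{13} + \frac{14}{27}\right)\right)} = \frac{1}{35971 + 16 \left(5 \cdot 2 - - \frac{61}{351}\right)} = \frac{1}{35971 + 16 \left(10 + \left(\frac{9}{13} - \frac{14}{27}\right)\right)} = \frac{1}{35971 + 16 \left(10 + \frac{61}{351}\right)} = \frac{1}{35971 + 16 \cdot \frac{3571}{351}} = \frac{1}{35971 + \frac{57136}{351}} = \frac{1}{\frac{12682957}{351}} = \frac{351}{12682957}$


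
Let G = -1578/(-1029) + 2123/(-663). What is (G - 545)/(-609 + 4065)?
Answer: -31079339/196481376 ≈ -0.15818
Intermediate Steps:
G = -379451/227409 (G = -1578*(-1/1029) + 2123*(-1/663) = 526/343 - 2123/663 = -379451/227409 ≈ -1.6686)
(G - 545)/(-609 + 4065) = (-379451/227409 - 545)/(-609 + 4065) = -124317356/227409/3456 = -124317356/227409*1/3456 = -31079339/196481376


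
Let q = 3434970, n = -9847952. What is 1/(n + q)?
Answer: -1/6412982 ≈ -1.5593e-7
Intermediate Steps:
1/(n + q) = 1/(-9847952 + 3434970) = 1/(-6412982) = -1/6412982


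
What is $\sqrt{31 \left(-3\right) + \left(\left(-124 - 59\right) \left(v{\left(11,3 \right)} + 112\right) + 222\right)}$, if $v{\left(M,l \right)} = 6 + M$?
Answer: $i \sqrt{23478} \approx 153.23 i$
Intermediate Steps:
$\sqrt{31 \left(-3\right) + \left(\left(-124 - 59\right) \left(v{\left(11,3 \right)} + 112\right) + 222\right)} = \sqrt{31 \left(-3\right) + \left(\left(-124 - 59\right) \left(\left(6 + 11\right) + 112\right) + 222\right)} = \sqrt{-93 + \left(- 183 \left(17 + 112\right) + 222\right)} = \sqrt{-93 + \left(\left(-183\right) 129 + 222\right)} = \sqrt{-93 + \left(-23607 + 222\right)} = \sqrt{-93 - 23385} = \sqrt{-23478} = i \sqrt{23478}$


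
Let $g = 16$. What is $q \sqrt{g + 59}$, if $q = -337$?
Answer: $- 1685 \sqrt{3} \approx -2918.5$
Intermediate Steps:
$q \sqrt{g + 59} = - 337 \sqrt{16 + 59} = - 337 \sqrt{75} = - 337 \cdot 5 \sqrt{3} = - 1685 \sqrt{3}$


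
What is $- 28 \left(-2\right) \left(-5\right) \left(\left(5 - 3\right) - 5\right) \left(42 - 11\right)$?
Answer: $26040$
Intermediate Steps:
$- 28 \left(-2\right) \left(-5\right) \left(\left(5 - 3\right) - 5\right) \left(42 - 11\right) = - 28 \cdot 10 \left(2 - 5\right) 31 = - 28 \cdot 10 \left(-3\right) 31 = \left(-28\right) \left(-30\right) 31 = 840 \cdot 31 = 26040$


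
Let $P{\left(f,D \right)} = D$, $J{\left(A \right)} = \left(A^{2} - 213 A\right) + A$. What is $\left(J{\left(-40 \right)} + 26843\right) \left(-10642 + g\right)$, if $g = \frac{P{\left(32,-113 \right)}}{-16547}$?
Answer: $- \frac{6501884091303}{16547} \approx -3.9293 \cdot 10^{8}$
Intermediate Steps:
$J{\left(A \right)} = A^{2} - 212 A$
$g = \frac{113}{16547}$ ($g = - \frac{113}{-16547} = \left(-113\right) \left(- \frac{1}{16547}\right) = \frac{113}{16547} \approx 0.006829$)
$\left(J{\left(-40 \right)} + 26843\right) \left(-10642 + g\right) = \left(- 40 \left(-212 - 40\right) + 26843\right) \left(-10642 + \frac{113}{16547}\right) = \left(\left(-40\right) \left(-252\right) + 26843\right) \left(- \frac{176093061}{16547}\right) = \left(10080 + 26843\right) \left(- \frac{176093061}{16547}\right) = 36923 \left(- \frac{176093061}{16547}\right) = - \frac{6501884091303}{16547}$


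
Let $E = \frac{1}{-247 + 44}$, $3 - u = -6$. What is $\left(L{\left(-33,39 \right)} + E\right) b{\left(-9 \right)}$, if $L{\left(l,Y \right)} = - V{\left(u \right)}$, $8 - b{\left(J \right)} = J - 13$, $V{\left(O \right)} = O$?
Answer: $- \frac{54840}{203} \approx -270.15$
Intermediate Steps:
$u = 9$ ($u = 3 - -6 = 3 + 6 = 9$)
$b{\left(J \right)} = 21 - J$ ($b{\left(J \right)} = 8 - \left(J - 13\right) = 8 - \left(-13 + J\right) = 21 - J$)
$E = - \frac{1}{203}$ ($E = \frac{1}{-203} = - \frac{1}{203} \approx -0.0049261$)
$L{\left(l,Y \right)} = -9$ ($L{\left(l,Y \right)} = \left(-1\right) 9 = -9$)
$\left(L{\left(-33,39 \right)} + E\right) b{\left(-9 \right)} = \left(-9 - \frac{1}{203}\right) \left(21 - -9\right) = - \frac{1828 \left(21 + 9\right)}{203} = \left(- \frac{1828}{203}\right) 30 = - \frac{54840}{203}$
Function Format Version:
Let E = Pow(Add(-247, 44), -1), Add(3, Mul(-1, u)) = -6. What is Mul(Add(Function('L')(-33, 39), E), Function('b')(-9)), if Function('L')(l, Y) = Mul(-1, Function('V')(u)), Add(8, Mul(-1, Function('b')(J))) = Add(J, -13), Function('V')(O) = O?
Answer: Rational(-54840, 203) ≈ -270.15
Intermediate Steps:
u = 9 (u = Add(3, Mul(-1, -6)) = Add(3, 6) = 9)
Function('b')(J) = Add(21, Mul(-1, J)) (Function('b')(J) = Add(8, Mul(-1, Add(J, -13))) = Add(8, Mul(-1, Add(-13, J))) = Add(8, Add(13, Mul(-1, J))) = Add(21, Mul(-1, J)))
E = Rational(-1, 203) (E = Pow(-203, -1) = Rational(-1, 203) ≈ -0.0049261)
Function('L')(l, Y) = -9 (Function('L')(l, Y) = Mul(-1, 9) = -9)
Mul(Add(Function('L')(-33, 39), E), Function('b')(-9)) = Mul(Add(-9, Rational(-1, 203)), Add(21, Mul(-1, -9))) = Mul(Rational(-1828, 203), Add(21, 9)) = Mul(Rational(-1828, 203), 30) = Rational(-54840, 203)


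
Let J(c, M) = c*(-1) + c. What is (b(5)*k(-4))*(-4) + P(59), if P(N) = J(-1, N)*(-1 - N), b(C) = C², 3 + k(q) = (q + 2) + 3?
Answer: 200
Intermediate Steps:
k(q) = 2 + q (k(q) = -3 + ((q + 2) + 3) = -3 + ((2 + q) + 3) = -3 + (5 + q) = 2 + q)
J(c, M) = 0 (J(c, M) = -c + c = 0)
P(N) = 0 (P(N) = 0*(-1 - N) = 0)
(b(5)*k(-4))*(-4) + P(59) = (5²*(2 - 4))*(-4) + 0 = (25*(-2))*(-4) + 0 = -50*(-4) + 0 = 200 + 0 = 200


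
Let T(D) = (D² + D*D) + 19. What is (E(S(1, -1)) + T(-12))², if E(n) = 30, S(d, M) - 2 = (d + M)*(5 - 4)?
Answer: 113569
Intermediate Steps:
S(d, M) = 2 + M + d (S(d, M) = 2 + (d + M)*(5 - 4) = 2 + (M + d)*1 = 2 + (M + d) = 2 + M + d)
T(D) = 19 + 2*D² (T(D) = (D² + D²) + 19 = 2*D² + 19 = 19 + 2*D²)
(E(S(1, -1)) + T(-12))² = (30 + (19 + 2*(-12)²))² = (30 + (19 + 2*144))² = (30 + (19 + 288))² = (30 + 307)² = 337² = 113569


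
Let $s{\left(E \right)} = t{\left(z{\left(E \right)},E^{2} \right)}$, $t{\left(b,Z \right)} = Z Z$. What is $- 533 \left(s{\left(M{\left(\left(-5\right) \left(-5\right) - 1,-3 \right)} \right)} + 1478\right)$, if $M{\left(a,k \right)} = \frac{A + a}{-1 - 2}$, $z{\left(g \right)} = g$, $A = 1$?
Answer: $- \frac{272012819}{81} \approx -3.3582 \cdot 10^{6}$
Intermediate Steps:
$t{\left(b,Z \right)} = Z^{2}$
$M{\left(a,k \right)} = - \frac{1}{3} - \frac{a}{3}$ ($M{\left(a,k \right)} = \frac{1 + a}{-1 - 2} = \frac{1 + a}{-3} = \left(1 + a\right) \left(- \frac{1}{3}\right) = - \frac{1}{3} - \frac{a}{3}$)
$s{\left(E \right)} = E^{4}$ ($s{\left(E \right)} = \left(E^{2}\right)^{2} = E^{4}$)
$- 533 \left(s{\left(M{\left(\left(-5\right) \left(-5\right) - 1,-3 \right)} \right)} + 1478\right) = - 533 \left(\left(- \frac{1}{3} - \frac{\left(-5\right) \left(-5\right) - 1}{3}\right)^{4} + 1478\right) = - 533 \left(\left(- \frac{1}{3} - \frac{25 - 1}{3}\right)^{4} + 1478\right) = - 533 \left(\left(- \frac{1}{3} - 8\right)^{4} + 1478\right) = - 533 \left(\left(- \frac{25}{3}\right)^{4} + 1478\right) = - 533 \left(\frac{390625}{81} + 1478\right) = \left(-533\right) \frac{510343}{81} = - \frac{272012819}{81}$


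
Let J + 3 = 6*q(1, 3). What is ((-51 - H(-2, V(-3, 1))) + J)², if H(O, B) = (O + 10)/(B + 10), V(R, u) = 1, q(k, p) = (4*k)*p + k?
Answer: 65536/121 ≈ 541.62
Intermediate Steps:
q(k, p) = k + 4*k*p (q(k, p) = 4*k*p + k = k + 4*k*p)
H(O, B) = (10 + O)/(10 + B)
J = 75 (J = -3 + 6*(1*(1 + 4*3)) = -3 + 6*(1*(1 + 12)) = -3 + 6*(1*13) = -3 + 6*13 = -3 + 78 = 75)
((-51 - H(-2, V(-3, 1))) + J)² = ((-51 - (10 - 2)/(10 + 1)) + 75)² = ((-51 - 8/11) + 75)² = (-569/11 + 75)² = (256/11)² = 65536/121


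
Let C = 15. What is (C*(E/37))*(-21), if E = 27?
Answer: -8505/37 ≈ -229.86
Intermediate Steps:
(C*(E/37))*(-21) = (15*(27/37))*(-21) = (405/37)*(-21) = -8505/37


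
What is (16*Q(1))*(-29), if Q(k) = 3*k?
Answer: -1392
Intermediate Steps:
(16*Q(1))*(-29) = (16*(3*1))*(-29) = (16*3)*(-29) = 48*(-29) = -1392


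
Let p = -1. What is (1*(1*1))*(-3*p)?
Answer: 3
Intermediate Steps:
(1*(1*1))*(-3*p) = (1*(1*1))*(-3*(-1)) = (1*1)*3 = 1*3 = 3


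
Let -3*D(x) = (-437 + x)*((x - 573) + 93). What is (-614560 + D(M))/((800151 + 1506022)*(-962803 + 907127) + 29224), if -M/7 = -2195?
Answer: 18670580/32099614681 ≈ 0.00058164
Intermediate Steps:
M = 15365 (M = -7*(-2195) = 15365)
D(x) = -(-480 + x)*(-437 + x)/3 (D(x) = -(-437 + x)*((x - 573) + 93)/3 = -(-437 + x)*((-573 + x) + 93)/3 = -(-437 + x)*(-480 + x)/3 = -(-480 + x)*(-437 + x)/3)
(-614560 + D(M))/((800151 + 1506022)*(-962803 + 907127) + 29224) = (-614560 + (-69920 - 1/3*15365**2 + (917/3)*15365))/((800151 + 1506022)*(-962803 + 907127) + 29224) = (-614560 + (-69920 - 1/3*236083225 + 14089705/3))/(2306173*(-55676) + 29224) = (-614560 + (-69920 - 236083225/3 + 14089705/3))/(-128398487948 + 29224) = (-614560 - 74067760)/(-128398458724) = -74682320*(-1/128398458724) = 18670580/32099614681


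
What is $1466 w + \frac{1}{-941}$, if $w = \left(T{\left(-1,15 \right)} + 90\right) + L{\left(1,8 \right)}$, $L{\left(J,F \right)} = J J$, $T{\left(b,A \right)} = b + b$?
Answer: $\frac{122776033}{941} \approx 1.3047 \cdot 10^{5}$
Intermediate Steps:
$T{\left(b,A \right)} = 2 b$
$L{\left(J,F \right)} = J^{2}$
$w = 89$ ($w = \left(2 \left(-1\right) + 90\right) + 1^{2} = \left(-2 + 90\right) + 1 = 88 + 1 = 89$)
$1466 w + \frac{1}{-941} = 1466 \cdot 89 + \frac{1}{-941} = 130474 - \frac{1}{941} = \frac{122776033}{941}$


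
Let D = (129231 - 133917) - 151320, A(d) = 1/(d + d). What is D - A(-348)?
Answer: -108580175/696 ≈ -1.5601e+5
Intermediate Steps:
A(d) = 1/(2*d)
D = -156006 (D = -4686 - 151320 = -156006)
D - A(-348) = -156006 - 1/(2*(-348)) = -156006 - (-1)/(2*348) = -156006 - 1*(-1/696) = -156006 + 1/696 = -108580175/696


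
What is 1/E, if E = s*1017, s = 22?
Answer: 1/22374 ≈ 4.4695e-5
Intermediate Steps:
E = 22374 (E = 22*1017 = 22374)
1/E = 1/22374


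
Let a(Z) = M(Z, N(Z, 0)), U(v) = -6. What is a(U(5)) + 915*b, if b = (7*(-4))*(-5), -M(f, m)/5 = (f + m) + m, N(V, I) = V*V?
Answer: 127770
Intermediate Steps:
N(V, I) = V²
M(f, m) = -10*m - 5*f (M(f, m) = -5*((f + m) + m) = -5*(f + 2*m) = -10*m - 5*f)
a(Z) = -10*Z² - 5*Z
b = 140 (b = -28*(-5) = 140)
a(U(5)) + 915*b = 5*(-6)*(-1 - 2*(-6)) + 915*140 = 5*(-6)*(-1 + 12) + 128100 = 5*(-6)*11 + 128100 = -330 + 128100 = 127770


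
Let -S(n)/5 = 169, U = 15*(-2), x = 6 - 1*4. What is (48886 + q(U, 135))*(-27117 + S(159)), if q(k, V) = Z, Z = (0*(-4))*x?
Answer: -1366950332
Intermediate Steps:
x = 2 (x = 6 - 4 = 2)
U = -30
S(n) = -845 (S(n) = -5*169 = -845)
Z = 0 (Z = (0*(-4))*2 = 0*2 = 0)
q(k, V) = 0
(48886 + q(U, 135))*(-27117 + S(159)) = (48886 + 0)*(-27117 - 845) = 48886*(-27962) = -1366950332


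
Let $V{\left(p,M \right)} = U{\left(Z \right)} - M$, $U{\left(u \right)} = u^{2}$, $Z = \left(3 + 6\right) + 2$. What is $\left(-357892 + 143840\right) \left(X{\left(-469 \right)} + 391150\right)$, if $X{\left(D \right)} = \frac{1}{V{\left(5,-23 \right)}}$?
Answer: $- \frac{3014151886313}{36} \approx -8.3726 \cdot 10^{10}$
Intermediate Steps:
$Z = 11$ ($Z = 9 + 2 = 11$)
$V{\left(p,M \right)} = 121 - M$ ($V{\left(p,M \right)} = 11^{2} - M = 121 - M$)
$X{\left(D \right)} = \frac{1}{144}$ ($X{\left(D \right)} = \frac{1}{121 - -23} = \frac{1}{121 + 23} = \frac{1}{144}$)
$\left(-357892 + 143840\right) \left(X{\left(-469 \right)} + 391150\right) = \left(-357892 + 143840\right) \left(\frac{1}{144} + 391150\right) = \left(-214052\right) \frac{56325601}{144} = - \frac{3014151886313}{36}$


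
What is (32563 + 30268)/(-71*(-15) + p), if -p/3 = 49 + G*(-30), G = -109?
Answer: -62831/8892 ≈ -7.0660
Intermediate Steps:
p = -9957 (p = -3*(49 - 109*(-30)) = -3*(49 + 3270) = -3*3319 = -9957)
(32563 + 30268)/(-71*(-15) + p) = (32563 + 30268)/(-71*(-15) - 9957) = 62831/(1065 - 9957) = 62831/(-8892) = 62831*(-1/8892) = -62831/8892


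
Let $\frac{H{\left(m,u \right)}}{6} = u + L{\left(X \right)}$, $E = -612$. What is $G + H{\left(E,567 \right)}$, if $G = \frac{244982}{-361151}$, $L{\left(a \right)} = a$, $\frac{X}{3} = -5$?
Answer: $\frac{1195887130}{361151} \approx 3311.3$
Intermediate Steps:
$X = -15$ ($X = 3 \left(-5\right) = -15$)
$H{\left(m,u \right)} = -90 + 6 u$ ($H{\left(m,u \right)} = 6 \left(u - 15\right) = 6 \left(-15 + u\right) = -90 + 6 u$)
$G = - \frac{244982}{361151}$ ($G = 244982 \left(- \frac{1}{361151}\right) = - \frac{244982}{361151} \approx -0.67834$)
$G + H{\left(E,567 \right)} = - \frac{244982}{361151} + \left(-90 + 6 \cdot 567\right) = - \frac{244982}{361151} + \left(-90 + 3402\right) = - \frac{244982}{361151} + 3312 = \frac{1195887130}{361151}$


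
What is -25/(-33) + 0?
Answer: 25/33 ≈ 0.75758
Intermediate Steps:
-25/(-33) + 0 = -25*(-1/33) + 0 = 25/33 + 0 = 25/33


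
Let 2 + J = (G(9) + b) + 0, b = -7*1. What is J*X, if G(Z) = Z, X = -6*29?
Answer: 0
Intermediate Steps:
X = -174
b = -7
J = 0 (J = -2 + ((9 - 7) + 0) = -2 + (2 + 0) = -2 + 2 = 0)
J*X = 0*(-174) = 0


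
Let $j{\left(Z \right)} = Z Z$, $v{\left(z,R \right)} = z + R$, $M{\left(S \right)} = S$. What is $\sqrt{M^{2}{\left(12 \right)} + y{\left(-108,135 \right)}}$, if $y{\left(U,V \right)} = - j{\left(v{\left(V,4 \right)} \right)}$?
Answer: $i \sqrt{19177} \approx 138.48 i$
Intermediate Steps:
$v{\left(z,R \right)} = R + z$
$j{\left(Z \right)} = Z^{2}$
$y{\left(U,V \right)} = - \left(4 + V\right)^{2}$
$\sqrt{M^{2}{\left(12 \right)} + y{\left(-108,135 \right)}} = \sqrt{12^{2} - \left(4 + 135\right)^{2}} = \sqrt{144 - 139^{2}} = \sqrt{144 - 19321} = \sqrt{-19177} = i \sqrt{19177}$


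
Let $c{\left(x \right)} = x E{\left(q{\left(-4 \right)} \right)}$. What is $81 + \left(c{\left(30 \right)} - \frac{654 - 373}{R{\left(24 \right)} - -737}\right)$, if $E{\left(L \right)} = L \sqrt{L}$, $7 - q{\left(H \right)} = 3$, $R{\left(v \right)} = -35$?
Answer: $\frac{225061}{702} \approx 320.6$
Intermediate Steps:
$q{\left(H \right)} = 4$ ($q{\left(H \right)} = 7 - 3 = 4$)
$E{\left(L \right)} = L^{\frac{3}{2}}$
$c{\left(x \right)} = 8 x$ ($c{\left(x \right)} = x 4^{\frac{3}{2}} = x 8 = 8 x$)
$81 + \left(c{\left(30 \right)} - \frac{654 - 373}{R{\left(24 \right)} - -737}\right) = 81 + \left(8 \cdot 30 - \frac{654 - 373}{-35 - -737}\right) = 81 + \left(240 - \frac{281}{-35 + 737}\right) = 81 + \left(240 - \frac{281}{702}\right) = 81 + \frac{168199}{702} = \frac{225061}{702}$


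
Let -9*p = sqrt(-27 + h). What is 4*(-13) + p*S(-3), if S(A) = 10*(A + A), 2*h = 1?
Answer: -52 + 10*I*sqrt(106)/3 ≈ -52.0 + 34.319*I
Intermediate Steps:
h = 1/2 (h = (1/2)*1 = 1/2 ≈ 0.50000)
S(A) = 20*A (S(A) = 10*(2*A) = 20*A)
p = -I*sqrt(106)/18 (p = -sqrt(-27 + 1/2)/9 = -I*sqrt(106)/18 ≈ -0.57198*I)
4*(-13) + p*S(-3) = 4*(-13) + (-I*sqrt(106)/18)*(20*(-3)) = -52 - I*sqrt(106)/18*(-60) = -52 + 10*I*sqrt(106)/3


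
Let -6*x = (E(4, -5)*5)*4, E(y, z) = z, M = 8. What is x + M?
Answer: 74/3 ≈ 24.667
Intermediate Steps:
x = 50/3 (x = -(-5*5)*4/6 = -(-25)*4/6 = -⅙*(-100) = 50/3 ≈ 16.667)
x + M = 50/3 + 8 = 74/3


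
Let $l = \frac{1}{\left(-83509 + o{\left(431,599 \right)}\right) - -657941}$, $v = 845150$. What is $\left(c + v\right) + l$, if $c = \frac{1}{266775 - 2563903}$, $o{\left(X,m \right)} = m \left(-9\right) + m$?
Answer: $\frac{17279831175987742}{20445874905} \approx 8.4515 \cdot 10^{5}$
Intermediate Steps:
$o{\left(X,m \right)} = - 8 m$ ($o{\left(X,m \right)} = - 9 m + m = - 8 m$)
$c = - \frac{1}{2297128}$ ($c = \frac{1}{-2297128} = - \frac{1}{2297128} \approx -4.3533 \cdot 10^{-7}$)
$l = \frac{1}{569640}$ ($l = \frac{1}{\left(-83509 - 4792\right) - -657941} = \frac{1}{\left(-83509 - 4792\right) + \left(-958394 + 1616335\right)} = \frac{1}{-88301 + 657941} = \frac{1}{569640} \approx 1.7555 \cdot 10^{-6}$)
$\left(c + v\right) + l = \left(- \frac{1}{2297128} + 845150\right) + \frac{1}{569640} = \frac{1941417729199}{2297128} + \frac{1}{569640} = \frac{17279831175987742}{20445874905}$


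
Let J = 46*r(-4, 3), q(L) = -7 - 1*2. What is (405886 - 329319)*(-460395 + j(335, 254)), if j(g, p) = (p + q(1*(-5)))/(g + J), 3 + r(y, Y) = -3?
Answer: -2079794015020/59 ≈ -3.5251e+10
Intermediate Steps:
q(L) = -9 (q(L) = -7 - 2 = -9)
r(y, Y) = -6 (r(y, Y) = -3 - 3 = -6)
J = -276 (J = 46*(-6) = -276)
j(g, p) = (-9 + p)/(-276 + g) (j(g, p) = (p - 9)/(g - 276) = (-9 + p)/(-276 + g))
(405886 - 329319)*(-460395 + j(335, 254)) = (405886 - 329319)*(-460395 + (-9 + 254)/(-276 + 335)) = 76567*(-460395 + 245/59) = 76567*(-27163060/59) = -2079794015020/59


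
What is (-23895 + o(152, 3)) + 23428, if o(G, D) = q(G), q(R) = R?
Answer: -315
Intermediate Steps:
o(G, D) = G
(-23895 + o(152, 3)) + 23428 = (-23895 + 152) + 23428 = -23743 + 23428 = -315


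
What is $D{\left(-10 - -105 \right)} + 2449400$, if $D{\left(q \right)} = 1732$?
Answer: $2451132$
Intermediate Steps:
$D{\left(-10 - -105 \right)} + 2449400 = 1732 + 2449400 = 2451132$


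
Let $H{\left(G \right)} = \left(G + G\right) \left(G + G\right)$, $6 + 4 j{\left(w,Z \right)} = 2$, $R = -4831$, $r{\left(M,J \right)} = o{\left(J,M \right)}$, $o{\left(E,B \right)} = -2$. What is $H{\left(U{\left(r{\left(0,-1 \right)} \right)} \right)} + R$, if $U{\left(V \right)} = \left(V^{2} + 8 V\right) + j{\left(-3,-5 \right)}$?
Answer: $-4155$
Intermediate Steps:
$r{\left(M,J \right)} = -2$
$j{\left(w,Z \right)} = -1$ ($j{\left(w,Z \right)} = - \frac{3}{2} + \frac{1}{4} \cdot 2 = - \frac{3}{2} + \frac{1}{2} = -1$)
$U{\left(V \right)} = -1 + V^{2} + 8 V$ ($U{\left(V \right)} = \left(V^{2} + 8 V\right) - 1 = -1 + V^{2} + 8 V$)
$H{\left(G \right)} = 4 G^{2}$ ($H{\left(G \right)} = 2 G 2 G = 4 G^{2}$)
$H{\left(U{\left(r{\left(0,-1 \right)} \right)} \right)} + R = 4 \left(-1 + \left(-2\right)^{2} + 8 \left(-2\right)\right)^{2} - 4831 = 4 \left(-1 + 4 - 16\right)^{2} - 4831 = 4 \left(-13\right)^{2} - 4831 = 4 \cdot 169 - 4831 = 676 - 4831 = -4155$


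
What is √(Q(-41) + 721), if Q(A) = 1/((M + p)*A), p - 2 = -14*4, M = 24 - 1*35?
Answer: √5120706890/2665 ≈ 26.851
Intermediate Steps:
M = -11 (M = 24 - 35 = -11)
p = -54 (p = 2 - 14*4 = 2 - 56 = -54)
Q(A) = -1/(65*A) (Q(A) = 1/((-11 - 54)*A) = 1/((-65)*A) = -1/(65*A))
√(Q(-41) + 721) = √(-1/65/(-41) + 721) = √(-1/65*(-1/41) + 721) = √(1/2665 + 721) = √(1921466/2665) = √5120706890/2665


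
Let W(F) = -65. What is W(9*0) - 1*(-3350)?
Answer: 3285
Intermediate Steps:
W(9*0) - 1*(-3350) = -65 - 1*(-3350) = -65 + 3350 = 3285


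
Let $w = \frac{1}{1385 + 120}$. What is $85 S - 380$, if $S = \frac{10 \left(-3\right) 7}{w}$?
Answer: $-26864630$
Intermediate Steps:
$w = \frac{1}{1505} \approx 0.00066445$
$S = -316050$ ($S = 10 \left(-3\right) 7 \frac{1}{\frac{1}{1505}} = \left(-30\right) 7 \cdot 1505 = \left(-210\right) 1505 = -316050$)
$85 S - 380 = 85 \left(-316050\right) - 380 = -26864250 - 380 = -26864630$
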